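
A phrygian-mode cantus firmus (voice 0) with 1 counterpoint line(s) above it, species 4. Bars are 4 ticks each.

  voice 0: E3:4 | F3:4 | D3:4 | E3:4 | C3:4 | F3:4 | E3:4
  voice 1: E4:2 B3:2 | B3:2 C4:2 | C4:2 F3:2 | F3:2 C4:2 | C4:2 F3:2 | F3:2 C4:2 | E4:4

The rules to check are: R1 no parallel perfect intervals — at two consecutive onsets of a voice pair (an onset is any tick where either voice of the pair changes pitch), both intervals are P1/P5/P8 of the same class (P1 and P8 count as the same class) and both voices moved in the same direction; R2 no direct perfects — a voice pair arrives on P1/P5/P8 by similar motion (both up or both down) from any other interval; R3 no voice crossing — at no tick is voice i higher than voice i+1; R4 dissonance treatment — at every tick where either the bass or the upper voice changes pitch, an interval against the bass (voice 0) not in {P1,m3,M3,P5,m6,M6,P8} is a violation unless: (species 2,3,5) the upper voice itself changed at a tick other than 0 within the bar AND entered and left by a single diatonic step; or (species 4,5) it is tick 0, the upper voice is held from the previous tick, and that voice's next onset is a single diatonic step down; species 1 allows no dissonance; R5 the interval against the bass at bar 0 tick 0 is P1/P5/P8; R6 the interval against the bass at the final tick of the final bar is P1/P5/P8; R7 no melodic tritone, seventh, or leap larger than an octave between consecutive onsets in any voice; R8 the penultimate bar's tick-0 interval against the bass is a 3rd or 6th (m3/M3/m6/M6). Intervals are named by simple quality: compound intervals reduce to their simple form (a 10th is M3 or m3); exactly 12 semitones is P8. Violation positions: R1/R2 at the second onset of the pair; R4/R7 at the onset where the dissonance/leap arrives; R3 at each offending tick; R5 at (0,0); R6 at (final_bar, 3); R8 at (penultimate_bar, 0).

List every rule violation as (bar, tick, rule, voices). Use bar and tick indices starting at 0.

bar 0: v0=E3 v1=E4 downbeat P8
bar 1: v0=F3 v1=B3 downbeat TT
bar 2: v0=D3 v1=C4 downbeat m7
bar 3: v0=E3 v1=F3 downbeat m2
bar 4: v0=C3 v1=C4 downbeat P8
bar 5: v0=F3 v1=F3 downbeat P1
bar 6: v0=E3 v1=E4 downbeat P8
  -> R4 @ bar 1 tick 0 v(0, 1): F3/B3 TT untreated
  -> R4 @ bar 2 tick 0 v(0, 1): D3/C4 m7 untreated
  -> R4 @ bar 3 tick 0 v(0, 1): E3/F3 m2 untreated
  -> R4 @ bar 4 tick 2 v(0, 1): C3/F3 P4 untreated
  -> R8 @ bar 5 tick 0 v(0, 1): penult P1 not 3rd/6th

(1, 0, R4, (0, 1))
(2, 0, R4, (0, 1))
(3, 0, R4, (0, 1))
(4, 2, R4, (0, 1))
(5, 0, R8, (0, 1))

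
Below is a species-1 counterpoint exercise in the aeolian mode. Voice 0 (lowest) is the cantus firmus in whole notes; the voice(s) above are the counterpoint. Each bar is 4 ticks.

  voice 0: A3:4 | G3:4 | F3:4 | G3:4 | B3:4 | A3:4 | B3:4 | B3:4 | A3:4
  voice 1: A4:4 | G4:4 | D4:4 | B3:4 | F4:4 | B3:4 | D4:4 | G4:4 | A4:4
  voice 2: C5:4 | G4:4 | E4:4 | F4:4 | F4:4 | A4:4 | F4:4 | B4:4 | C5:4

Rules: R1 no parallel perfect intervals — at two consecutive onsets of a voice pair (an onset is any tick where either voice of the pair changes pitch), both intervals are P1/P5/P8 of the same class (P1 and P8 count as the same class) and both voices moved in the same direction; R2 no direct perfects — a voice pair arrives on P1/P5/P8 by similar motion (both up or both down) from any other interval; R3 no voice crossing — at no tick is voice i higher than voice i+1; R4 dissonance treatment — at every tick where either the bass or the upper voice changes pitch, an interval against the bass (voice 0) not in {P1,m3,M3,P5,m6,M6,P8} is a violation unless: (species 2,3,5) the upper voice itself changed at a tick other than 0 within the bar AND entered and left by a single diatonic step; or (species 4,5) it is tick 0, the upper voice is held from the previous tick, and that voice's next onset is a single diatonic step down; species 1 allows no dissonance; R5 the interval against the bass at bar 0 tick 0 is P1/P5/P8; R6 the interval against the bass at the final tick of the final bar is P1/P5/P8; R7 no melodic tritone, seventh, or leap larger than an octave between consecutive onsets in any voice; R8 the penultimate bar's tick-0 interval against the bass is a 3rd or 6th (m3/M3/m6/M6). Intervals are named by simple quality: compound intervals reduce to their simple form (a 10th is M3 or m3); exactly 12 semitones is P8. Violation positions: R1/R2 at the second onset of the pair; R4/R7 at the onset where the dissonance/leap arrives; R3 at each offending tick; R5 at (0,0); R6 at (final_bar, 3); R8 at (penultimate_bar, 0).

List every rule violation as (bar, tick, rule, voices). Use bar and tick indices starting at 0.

bar 0: v0=A3 v1=A4 v2=C5 downbeat m3
bar 1: v0=G3 v1=G4 v2=G4 downbeat P8
bar 2: v0=F3 v1=D4 v2=E4 downbeat M7
bar 3: v0=G3 v1=B3 v2=F4 downbeat m7
bar 4: v0=B3 v1=F4 v2=F4 downbeat TT
bar 5: v0=A3 v1=B3 v2=A4 downbeat P8
bar 6: v0=B3 v1=D4 v2=F4 downbeat TT
bar 7: v0=B3 v1=G4 v2=B4 downbeat P8
bar 8: v0=A3 v1=A4 v2=C5 downbeat m3
  -> R5 @ bar 0 tick 0 v(0, 2): opens on m3
  -> R1 @ bar 1 tick 0 v(0, 1): A3/A4 P8 -> G3/G4 P8 similar
  -> R2 @ bar 1 tick 0 v(0, 2): A3/C5 m3 -> G3/G4 P8 similar
  -> R2 @ bar 1 tick 0 v(1, 2): A4/C5 m3 -> G4/G4 P1 similar
  -> R4 @ bar 2 tick 0 v(0, 2): F3/E4 M7 untreated
  -> R4 @ bar 3 tick 0 v(0, 2): G3/F4 m7 untreated
  -> R4 @ bar 4 tick 0 v(0, 1): B3/F4 TT untreated
  -> R4 @ bar 4 tick 0 v(0, 2): B3/F4 TT untreated
  -> R7 @ bar 4 tick 0 v(1,): B3->F4 leap 6st
  -> R4 @ bar 5 tick 0 v(0, 1): A3/B3 M2 untreated
  -> R7 @ bar 5 tick 0 v(1,): F4->B3 leap 6st
  -> R4 @ bar 6 tick 0 v(0, 2): B3/F4 TT untreated
  -> R7 @ bar 7 tick 0 v(2,): F4->B4 leap 6st
  -> R8 @ bar 7 tick 0 v(0, 2): penult P8 not 3rd/6th
  -> R6 @ bar 8 tick 3 v(0, 2): closes on m3

(0, 0, R5, (0, 2))
(1, 0, R1, (0, 1))
(1, 0, R2, (0, 2))
(1, 0, R2, (1, 2))
(2, 0, R4, (0, 2))
(3, 0, R4, (0, 2))
(4, 0, R4, (0, 1))
(4, 0, R4, (0, 2))
(4, 0, R7, (1,))
(5, 0, R4, (0, 1))
(5, 0, R7, (1,))
(6, 0, R4, (0, 2))
(7, 0, R7, (2,))
(7, 0, R8, (0, 2))
(8, 3, R6, (0, 2))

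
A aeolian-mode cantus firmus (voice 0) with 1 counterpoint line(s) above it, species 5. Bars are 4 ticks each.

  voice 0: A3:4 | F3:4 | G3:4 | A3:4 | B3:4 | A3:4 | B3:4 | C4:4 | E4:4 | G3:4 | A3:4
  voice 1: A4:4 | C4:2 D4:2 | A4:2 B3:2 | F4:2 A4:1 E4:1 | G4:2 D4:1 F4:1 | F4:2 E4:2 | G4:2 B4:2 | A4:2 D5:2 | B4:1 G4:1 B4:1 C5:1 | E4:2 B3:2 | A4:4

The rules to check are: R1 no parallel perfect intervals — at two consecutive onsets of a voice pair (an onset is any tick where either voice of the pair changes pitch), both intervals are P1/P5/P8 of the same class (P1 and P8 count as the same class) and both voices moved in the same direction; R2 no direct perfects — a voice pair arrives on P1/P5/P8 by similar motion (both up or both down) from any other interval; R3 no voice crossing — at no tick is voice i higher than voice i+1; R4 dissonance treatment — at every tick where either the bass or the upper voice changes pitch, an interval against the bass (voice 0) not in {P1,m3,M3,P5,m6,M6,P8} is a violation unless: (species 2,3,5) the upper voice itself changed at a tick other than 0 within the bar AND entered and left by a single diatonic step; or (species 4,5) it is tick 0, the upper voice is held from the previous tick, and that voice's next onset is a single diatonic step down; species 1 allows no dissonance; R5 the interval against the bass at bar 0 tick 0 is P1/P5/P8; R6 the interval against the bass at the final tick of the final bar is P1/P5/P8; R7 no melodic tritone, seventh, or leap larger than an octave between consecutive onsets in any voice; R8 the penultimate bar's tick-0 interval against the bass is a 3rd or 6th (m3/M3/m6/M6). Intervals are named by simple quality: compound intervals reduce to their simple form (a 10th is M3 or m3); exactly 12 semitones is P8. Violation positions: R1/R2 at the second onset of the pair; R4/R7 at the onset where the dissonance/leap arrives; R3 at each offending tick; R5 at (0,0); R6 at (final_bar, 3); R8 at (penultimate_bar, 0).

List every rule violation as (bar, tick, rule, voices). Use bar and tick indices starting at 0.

(1, 0, R2, (0, 1))
(2, 0, R4, (0, 1))
(2, 2, R7, (1,))
(3, 0, R7, (1,))
(4, 3, R4, (0, 1))
(7, 2, R4, (0, 1))
(10, 0, R2, (0, 1))
(10, 0, R7, (1,))

bar 0: v0=A3 v1=A4 downbeat P8
bar 1: v0=F3 v1=C4 downbeat P5
bar 2: v0=G3 v1=A4 downbeat M2
bar 3: v0=A3 v1=F4 downbeat m6
bar 4: v0=B3 v1=G4 downbeat m6
bar 5: v0=A3 v1=F4 downbeat m6
bar 6: v0=B3 v1=G4 downbeat m6
bar 7: v0=C4 v1=A4 downbeat M6
bar 8: v0=E4 v1=B4 downbeat P5
bar 9: v0=G3 v1=E4 downbeat M6
bar 10: v0=A3 v1=A4 downbeat P8
  -> R2 @ bar 1 tick 0 v(0, 1): A3/A4 P8 -> F3/C4 P5 similar
  -> R4 @ bar 2 tick 0 v(0, 1): G3/A4 M2 untreated
  -> R7 @ bar 2 tick 2 v(1,): A4->B3 leap 10st
  -> R7 @ bar 3 tick 0 v(1,): B3->F4 leap 6st
  -> R4 @ bar 4 tick 3 v(0, 1): B3/F4 TT untreated
  -> R4 @ bar 7 tick 2 v(0, 1): C4/D5 M2 untreated
  -> R2 @ bar 10 tick 0 v(0, 1): G3/B3 M3 -> A3/A4 P8 similar
  -> R7 @ bar 10 tick 0 v(1,): B3->A4 leap 10st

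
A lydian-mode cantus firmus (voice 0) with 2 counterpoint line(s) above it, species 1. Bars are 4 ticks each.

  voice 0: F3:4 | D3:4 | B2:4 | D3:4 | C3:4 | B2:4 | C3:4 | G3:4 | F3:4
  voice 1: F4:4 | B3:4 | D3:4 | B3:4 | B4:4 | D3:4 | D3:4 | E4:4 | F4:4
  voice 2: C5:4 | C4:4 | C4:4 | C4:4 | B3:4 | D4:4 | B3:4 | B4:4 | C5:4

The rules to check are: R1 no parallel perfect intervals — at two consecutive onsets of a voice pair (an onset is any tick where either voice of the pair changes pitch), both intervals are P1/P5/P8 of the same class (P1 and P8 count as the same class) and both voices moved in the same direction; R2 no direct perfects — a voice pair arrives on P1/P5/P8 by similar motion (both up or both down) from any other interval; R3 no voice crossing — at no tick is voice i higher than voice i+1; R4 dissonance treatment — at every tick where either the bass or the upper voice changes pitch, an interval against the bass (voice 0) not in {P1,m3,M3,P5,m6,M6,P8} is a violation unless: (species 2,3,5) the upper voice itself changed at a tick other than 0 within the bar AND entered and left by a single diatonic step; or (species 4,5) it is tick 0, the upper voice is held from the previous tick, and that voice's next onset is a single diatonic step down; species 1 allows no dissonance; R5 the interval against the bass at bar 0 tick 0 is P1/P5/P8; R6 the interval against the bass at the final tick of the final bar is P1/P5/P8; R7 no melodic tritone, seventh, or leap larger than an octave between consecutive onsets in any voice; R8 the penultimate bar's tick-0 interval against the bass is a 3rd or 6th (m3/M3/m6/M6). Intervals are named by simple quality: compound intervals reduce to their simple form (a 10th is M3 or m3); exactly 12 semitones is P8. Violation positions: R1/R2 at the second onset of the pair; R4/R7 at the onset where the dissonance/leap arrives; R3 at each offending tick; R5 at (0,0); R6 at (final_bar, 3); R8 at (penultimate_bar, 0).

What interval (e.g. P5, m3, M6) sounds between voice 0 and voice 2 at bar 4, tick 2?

M7

voice 0=C3 voice 2=B3 -> M7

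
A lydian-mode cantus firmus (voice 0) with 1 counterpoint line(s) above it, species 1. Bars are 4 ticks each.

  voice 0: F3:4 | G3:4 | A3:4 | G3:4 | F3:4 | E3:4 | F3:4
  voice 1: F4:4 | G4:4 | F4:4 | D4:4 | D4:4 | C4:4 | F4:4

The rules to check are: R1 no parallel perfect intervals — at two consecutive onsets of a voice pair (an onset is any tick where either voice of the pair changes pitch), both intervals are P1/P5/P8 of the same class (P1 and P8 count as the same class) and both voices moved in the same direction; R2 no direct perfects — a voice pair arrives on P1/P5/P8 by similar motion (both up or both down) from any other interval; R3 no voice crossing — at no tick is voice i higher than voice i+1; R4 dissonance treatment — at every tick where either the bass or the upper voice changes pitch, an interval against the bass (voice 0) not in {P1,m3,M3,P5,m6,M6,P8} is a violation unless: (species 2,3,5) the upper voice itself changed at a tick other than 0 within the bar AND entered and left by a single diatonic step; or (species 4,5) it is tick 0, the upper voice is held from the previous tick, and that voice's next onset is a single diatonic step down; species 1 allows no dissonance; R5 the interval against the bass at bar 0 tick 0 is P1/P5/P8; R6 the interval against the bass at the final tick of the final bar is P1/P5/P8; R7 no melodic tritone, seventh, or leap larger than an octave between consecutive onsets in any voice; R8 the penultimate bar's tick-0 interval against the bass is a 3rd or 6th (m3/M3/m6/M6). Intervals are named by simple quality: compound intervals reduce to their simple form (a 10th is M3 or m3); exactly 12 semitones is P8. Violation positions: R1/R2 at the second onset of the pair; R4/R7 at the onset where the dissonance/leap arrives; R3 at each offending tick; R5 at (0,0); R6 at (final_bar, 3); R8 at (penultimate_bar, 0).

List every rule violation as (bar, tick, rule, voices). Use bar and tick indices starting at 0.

bar 0: v0=F3 v1=F4 downbeat P8
bar 1: v0=G3 v1=G4 downbeat P8
bar 2: v0=A3 v1=F4 downbeat m6
bar 3: v0=G3 v1=D4 downbeat P5
bar 4: v0=F3 v1=D4 downbeat M6
bar 5: v0=E3 v1=C4 downbeat m6
bar 6: v0=F3 v1=F4 downbeat P8
  -> R1 @ bar 1 tick 0 v(0, 1): F3/F4 P8 -> G3/G4 P8 similar
  -> R2 @ bar 3 tick 0 v(0, 1): A3/F4 m6 -> G3/D4 P5 similar
  -> R2 @ bar 6 tick 0 v(0, 1): E3/C4 m6 -> F3/F4 P8 similar

(1, 0, R1, (0, 1))
(3, 0, R2, (0, 1))
(6, 0, R2, (0, 1))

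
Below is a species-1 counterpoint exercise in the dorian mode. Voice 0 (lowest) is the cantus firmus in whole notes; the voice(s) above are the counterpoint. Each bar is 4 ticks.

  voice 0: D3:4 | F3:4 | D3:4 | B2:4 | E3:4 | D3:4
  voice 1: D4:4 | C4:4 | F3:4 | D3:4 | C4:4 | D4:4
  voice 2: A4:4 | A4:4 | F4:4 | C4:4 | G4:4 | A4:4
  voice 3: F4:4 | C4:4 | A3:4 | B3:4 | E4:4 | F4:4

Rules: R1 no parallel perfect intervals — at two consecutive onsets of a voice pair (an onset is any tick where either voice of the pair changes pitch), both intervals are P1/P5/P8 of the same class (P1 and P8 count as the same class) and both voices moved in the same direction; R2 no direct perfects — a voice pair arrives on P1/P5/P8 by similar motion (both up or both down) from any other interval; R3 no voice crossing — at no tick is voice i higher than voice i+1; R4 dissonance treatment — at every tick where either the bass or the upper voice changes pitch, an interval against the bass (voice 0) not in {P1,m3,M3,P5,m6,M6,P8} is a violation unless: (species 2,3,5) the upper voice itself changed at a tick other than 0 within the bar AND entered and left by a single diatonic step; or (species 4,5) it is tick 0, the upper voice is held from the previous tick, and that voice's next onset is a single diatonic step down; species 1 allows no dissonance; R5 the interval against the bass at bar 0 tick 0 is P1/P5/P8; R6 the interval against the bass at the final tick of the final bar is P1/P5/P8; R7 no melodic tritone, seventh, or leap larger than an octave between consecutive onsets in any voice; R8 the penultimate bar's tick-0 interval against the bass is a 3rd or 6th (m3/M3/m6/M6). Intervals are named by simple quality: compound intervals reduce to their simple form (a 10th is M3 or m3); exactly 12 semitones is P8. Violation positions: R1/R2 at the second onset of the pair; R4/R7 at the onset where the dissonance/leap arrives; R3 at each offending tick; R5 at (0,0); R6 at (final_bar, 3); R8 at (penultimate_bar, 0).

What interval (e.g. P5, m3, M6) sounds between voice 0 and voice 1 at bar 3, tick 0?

voice 0=B2 voice 1=D3 -> m3

m3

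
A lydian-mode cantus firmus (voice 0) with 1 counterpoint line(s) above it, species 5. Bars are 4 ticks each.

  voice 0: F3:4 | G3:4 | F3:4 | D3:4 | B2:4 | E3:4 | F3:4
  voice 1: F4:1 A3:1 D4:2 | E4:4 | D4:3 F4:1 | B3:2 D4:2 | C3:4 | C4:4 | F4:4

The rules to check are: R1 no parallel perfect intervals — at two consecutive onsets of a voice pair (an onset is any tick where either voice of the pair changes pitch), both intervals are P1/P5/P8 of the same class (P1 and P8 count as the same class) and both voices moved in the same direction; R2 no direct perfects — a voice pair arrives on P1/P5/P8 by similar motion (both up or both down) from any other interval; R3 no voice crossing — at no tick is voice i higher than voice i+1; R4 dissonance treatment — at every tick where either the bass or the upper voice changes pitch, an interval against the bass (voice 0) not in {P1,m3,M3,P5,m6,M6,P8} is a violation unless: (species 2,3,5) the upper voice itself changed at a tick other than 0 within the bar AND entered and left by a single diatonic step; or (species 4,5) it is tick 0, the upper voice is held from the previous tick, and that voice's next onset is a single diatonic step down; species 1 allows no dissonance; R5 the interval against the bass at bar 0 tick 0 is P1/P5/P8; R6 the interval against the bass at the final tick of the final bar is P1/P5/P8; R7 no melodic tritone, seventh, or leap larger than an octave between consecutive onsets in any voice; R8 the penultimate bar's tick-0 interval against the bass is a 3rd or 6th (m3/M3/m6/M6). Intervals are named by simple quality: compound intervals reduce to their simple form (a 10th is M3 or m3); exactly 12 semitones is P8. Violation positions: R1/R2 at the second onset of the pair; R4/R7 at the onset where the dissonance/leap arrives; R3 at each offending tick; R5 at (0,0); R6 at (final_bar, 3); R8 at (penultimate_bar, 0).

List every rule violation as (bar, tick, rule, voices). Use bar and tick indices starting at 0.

bar 0: v0=F3 v1=F4 downbeat P8
bar 1: v0=G3 v1=E4 downbeat M6
bar 2: v0=F3 v1=D4 downbeat M6
bar 3: v0=D3 v1=B3 downbeat M6
bar 4: v0=B2 v1=C3 downbeat m2
bar 5: v0=E3 v1=C4 downbeat m6
bar 6: v0=F3 v1=F4 downbeat P8
  -> R7 @ bar 3 tick 0 v(1,): F4->B3 leap 6st
  -> R4 @ bar 4 tick 0 v(0, 1): B2/C3 m2 untreated
  -> R7 @ bar 4 tick 0 v(1,): D4->C3 leap 14st
  -> R2 @ bar 6 tick 0 v(0, 1): E3/C4 m6 -> F3/F4 P8 similar

(3, 0, R7, (1,))
(4, 0, R4, (0, 1))
(4, 0, R7, (1,))
(6, 0, R2, (0, 1))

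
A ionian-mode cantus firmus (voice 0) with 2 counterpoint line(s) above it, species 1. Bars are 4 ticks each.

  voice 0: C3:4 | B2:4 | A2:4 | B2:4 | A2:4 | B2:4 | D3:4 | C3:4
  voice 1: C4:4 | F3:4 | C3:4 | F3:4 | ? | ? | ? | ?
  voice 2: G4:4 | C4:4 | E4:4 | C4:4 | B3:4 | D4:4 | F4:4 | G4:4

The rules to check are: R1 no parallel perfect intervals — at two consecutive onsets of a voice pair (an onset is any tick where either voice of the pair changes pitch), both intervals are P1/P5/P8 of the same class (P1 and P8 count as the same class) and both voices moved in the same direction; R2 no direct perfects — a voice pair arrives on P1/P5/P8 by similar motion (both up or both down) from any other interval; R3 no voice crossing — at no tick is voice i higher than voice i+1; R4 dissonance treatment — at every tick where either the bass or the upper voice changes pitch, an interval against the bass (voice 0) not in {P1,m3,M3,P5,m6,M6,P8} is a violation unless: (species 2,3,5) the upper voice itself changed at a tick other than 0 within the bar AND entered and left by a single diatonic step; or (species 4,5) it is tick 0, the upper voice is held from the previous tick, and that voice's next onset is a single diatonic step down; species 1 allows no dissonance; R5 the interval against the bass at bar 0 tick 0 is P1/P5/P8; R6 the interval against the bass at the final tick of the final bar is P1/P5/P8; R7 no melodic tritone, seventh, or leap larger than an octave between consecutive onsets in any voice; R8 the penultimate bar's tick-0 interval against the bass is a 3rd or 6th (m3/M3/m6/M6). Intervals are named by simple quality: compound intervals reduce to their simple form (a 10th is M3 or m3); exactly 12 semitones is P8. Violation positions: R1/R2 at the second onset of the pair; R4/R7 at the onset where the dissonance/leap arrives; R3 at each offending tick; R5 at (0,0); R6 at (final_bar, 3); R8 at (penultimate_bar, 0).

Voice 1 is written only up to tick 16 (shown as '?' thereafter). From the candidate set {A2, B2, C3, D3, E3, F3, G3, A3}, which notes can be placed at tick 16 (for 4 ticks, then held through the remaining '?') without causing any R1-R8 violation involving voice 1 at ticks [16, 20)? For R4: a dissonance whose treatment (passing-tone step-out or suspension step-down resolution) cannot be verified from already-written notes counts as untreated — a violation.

{A3, C3, F3}

A2: violates R2
B2: violates R2,R4,R7
C3: legal
D3: violates R4
E3: violates R1,R2
F3: legal
G3: violates R4
A3: legal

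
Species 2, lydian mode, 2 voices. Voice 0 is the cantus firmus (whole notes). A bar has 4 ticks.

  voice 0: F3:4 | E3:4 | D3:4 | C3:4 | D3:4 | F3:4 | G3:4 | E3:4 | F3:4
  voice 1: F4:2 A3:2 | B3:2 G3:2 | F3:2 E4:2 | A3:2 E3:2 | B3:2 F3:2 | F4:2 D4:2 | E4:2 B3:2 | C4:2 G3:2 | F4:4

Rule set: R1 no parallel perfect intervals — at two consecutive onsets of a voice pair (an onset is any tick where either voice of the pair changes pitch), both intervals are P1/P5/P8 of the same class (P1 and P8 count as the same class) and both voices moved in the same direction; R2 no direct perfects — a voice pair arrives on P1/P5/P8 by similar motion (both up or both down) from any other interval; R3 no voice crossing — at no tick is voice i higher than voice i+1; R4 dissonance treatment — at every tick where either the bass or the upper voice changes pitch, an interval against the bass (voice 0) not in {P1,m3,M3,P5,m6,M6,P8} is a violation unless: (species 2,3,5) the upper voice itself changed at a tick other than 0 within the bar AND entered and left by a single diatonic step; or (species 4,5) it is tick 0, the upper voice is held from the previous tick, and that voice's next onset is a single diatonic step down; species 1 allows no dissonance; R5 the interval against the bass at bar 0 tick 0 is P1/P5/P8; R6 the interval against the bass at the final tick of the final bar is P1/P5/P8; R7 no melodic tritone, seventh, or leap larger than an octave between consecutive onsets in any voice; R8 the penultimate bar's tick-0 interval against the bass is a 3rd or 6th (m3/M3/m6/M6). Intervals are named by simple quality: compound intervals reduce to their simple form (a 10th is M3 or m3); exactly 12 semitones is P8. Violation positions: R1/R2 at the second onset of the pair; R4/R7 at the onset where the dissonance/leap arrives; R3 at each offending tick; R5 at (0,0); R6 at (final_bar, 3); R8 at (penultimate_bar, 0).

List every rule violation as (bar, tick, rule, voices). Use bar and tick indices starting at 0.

(2, 2, R4, (0, 1))
(2, 2, R7, (1,))
(4, 2, R7, (1,))
(5, 0, R2, (0, 1))
(8, 0, R2, (0, 1))
(8, 0, R7, (1,))

bar 0: v0=F3 v1=F4 downbeat P8
bar 1: v0=E3 v1=B3 downbeat P5
bar 2: v0=D3 v1=F3 downbeat m3
bar 3: v0=C3 v1=A3 downbeat M6
bar 4: v0=D3 v1=B3 downbeat M6
bar 5: v0=F3 v1=F4 downbeat P8
bar 6: v0=G3 v1=E4 downbeat M6
bar 7: v0=E3 v1=C4 downbeat m6
bar 8: v0=F3 v1=F4 downbeat P8
  -> R4 @ bar 2 tick 2 v(0, 1): D3/E4 M2 untreated
  -> R7 @ bar 2 tick 2 v(1,): F3->E4 leap 11st
  -> R7 @ bar 4 tick 2 v(1,): B3->F3 leap 6st
  -> R2 @ bar 5 tick 0 v(0, 1): D3/F3 m3 -> F3/F4 P8 similar
  -> R2 @ bar 8 tick 0 v(0, 1): E3/G3 m3 -> F3/F4 P8 similar
  -> R7 @ bar 8 tick 0 v(1,): G3->F4 leap 10st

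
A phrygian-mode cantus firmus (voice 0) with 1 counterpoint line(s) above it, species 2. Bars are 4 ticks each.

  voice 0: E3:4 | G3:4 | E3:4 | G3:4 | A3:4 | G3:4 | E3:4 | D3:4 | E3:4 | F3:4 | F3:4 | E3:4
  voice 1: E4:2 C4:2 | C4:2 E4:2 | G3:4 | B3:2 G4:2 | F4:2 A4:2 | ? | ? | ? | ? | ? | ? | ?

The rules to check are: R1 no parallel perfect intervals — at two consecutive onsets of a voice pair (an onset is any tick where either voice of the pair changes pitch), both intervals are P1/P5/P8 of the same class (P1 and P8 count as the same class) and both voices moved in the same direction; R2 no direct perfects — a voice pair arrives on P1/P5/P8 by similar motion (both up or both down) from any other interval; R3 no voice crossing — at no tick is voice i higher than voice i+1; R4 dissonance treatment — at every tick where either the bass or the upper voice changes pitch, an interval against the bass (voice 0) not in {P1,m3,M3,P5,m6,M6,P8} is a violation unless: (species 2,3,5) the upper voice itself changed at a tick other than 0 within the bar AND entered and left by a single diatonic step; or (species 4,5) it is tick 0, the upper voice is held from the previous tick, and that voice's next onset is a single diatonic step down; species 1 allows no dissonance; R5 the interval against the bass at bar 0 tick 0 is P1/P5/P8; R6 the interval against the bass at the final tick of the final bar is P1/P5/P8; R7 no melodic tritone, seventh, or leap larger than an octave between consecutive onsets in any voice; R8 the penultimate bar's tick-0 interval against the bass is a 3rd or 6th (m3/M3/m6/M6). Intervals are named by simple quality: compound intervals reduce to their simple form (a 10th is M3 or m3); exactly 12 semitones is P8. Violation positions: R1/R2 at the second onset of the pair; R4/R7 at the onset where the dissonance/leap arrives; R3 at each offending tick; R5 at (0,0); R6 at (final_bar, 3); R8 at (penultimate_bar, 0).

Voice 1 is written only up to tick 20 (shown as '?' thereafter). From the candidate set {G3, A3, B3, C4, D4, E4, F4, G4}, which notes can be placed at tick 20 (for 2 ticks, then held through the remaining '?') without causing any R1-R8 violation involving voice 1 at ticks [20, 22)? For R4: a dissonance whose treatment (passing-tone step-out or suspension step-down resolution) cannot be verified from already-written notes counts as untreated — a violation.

{E4}

G3: violates R1,R7
A3: violates R4
B3: violates R7
C4: violates R4
D4: violates R2
E4: legal
F4: violates R4
G4: violates R1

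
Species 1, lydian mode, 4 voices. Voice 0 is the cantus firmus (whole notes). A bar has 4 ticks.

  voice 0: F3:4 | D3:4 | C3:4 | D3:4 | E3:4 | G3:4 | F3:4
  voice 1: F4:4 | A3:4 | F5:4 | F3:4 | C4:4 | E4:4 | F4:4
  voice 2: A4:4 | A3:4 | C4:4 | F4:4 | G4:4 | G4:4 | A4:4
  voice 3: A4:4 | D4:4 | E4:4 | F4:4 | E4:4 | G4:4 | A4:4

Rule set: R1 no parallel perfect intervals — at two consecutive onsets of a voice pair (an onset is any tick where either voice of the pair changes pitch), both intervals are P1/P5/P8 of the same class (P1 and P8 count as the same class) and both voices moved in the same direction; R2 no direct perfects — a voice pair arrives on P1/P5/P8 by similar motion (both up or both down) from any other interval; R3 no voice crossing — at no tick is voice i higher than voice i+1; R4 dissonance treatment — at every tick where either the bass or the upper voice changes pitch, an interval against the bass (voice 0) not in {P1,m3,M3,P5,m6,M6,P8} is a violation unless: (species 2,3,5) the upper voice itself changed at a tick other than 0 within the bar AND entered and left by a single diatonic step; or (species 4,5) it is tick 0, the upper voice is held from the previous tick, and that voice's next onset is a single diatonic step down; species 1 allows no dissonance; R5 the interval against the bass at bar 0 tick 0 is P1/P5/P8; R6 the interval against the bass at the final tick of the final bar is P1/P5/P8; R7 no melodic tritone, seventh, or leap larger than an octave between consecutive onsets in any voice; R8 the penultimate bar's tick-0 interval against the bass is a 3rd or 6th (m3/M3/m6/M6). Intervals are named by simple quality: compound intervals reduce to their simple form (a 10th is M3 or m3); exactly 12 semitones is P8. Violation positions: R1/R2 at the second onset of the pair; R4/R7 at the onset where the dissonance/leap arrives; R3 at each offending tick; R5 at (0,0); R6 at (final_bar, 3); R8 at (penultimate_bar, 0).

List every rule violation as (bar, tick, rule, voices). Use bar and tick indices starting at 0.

bar 0: v0=F3 v1=F4 v2=A4 v3=A4 downbeat M3
bar 1: v0=D3 v1=A3 v2=A3 v3=D4 downbeat P8
bar 2: v0=C3 v1=F5 v2=C4 v3=E4 downbeat M3
bar 3: v0=D3 v1=F3 v2=F4 v3=F4 downbeat m3
bar 4: v0=E3 v1=C4 v2=G4 v3=E4 downbeat P8
bar 5: v0=G3 v1=E4 v2=G4 v3=G4 downbeat P8
bar 6: v0=F3 v1=F4 v2=A4 v3=A4 downbeat M3
  -> R5 @ bar 0 tick 0 v(0, 2): opens on M3
  -> R5 @ bar 0 tick 0 v(0, 3): opens on M3
  -> R2 @ bar 1 tick 0 v(0, 1): F3/F4 P8 -> D3/A3 P5 similar
  -> R2 @ bar 1 tick 0 v(0, 2): F3/A4 M3 -> D3/A3 P5 similar
  -> R2 @ bar 1 tick 0 v(0, 3): F3/A4 M3 -> D3/D4 P8 similar
  -> R2 @ bar 1 tick 0 v(1, 2): F4/A4 M3 -> A3/A3 P1 similar
  -> R3 @ bar 2 tick 0 v(1, 2): F5 above C4
  -> R4 @ bar 2 tick 0 v(0, 1): C3/F5 P4 untreated
  -> R7 @ bar 2 tick 0 v(1,): A3->F5 leap 20st
  -> R3 @ bar 2 tick 1 v(1, 2): F5 above C4
  -> R3 @ bar 2 tick 2 v(1, 2): F5 above C4
  -> R3 @ bar 2 tick 3 v(1, 2): F5 above C4
  -> R2 @ bar 3 tick 0 v(2, 3): C4/E4 M3 -> F4/F4 P1 similar
  -> R7 @ bar 3 tick 0 v(1,): F5->F3 leap 24st
  -> R2 @ bar 4 tick 0 v(1, 2): F3/F4 P8 -> C4/G4 P5 similar
  -> R3 @ bar 4 tick 0 v(2, 3): G4 above E4
  -> R3 @ bar 4 tick 1 v(2, 3): G4 above E4
  -> R3 @ bar 4 tick 2 v(2, 3): G4 above E4
  -> R3 @ bar 4 tick 3 v(2, 3): G4 above E4
  -> R1 @ bar 5 tick 0 v(0, 3): E3/E4 P8 -> G3/G4 P8 similar
  -> R8 @ bar 5 tick 0 v(0, 2): penult P8 not 3rd/6th
  -> R8 @ bar 5 tick 0 v(0, 3): penult P8 not 3rd/6th
  -> R1 @ bar 6 tick 0 v(2, 3): G4/G4 P1 -> A4/A4 P1 similar
  -> R6 @ bar 6 tick 3 v(0, 2): closes on M3
  -> R6 @ bar 6 tick 3 v(0, 3): closes on M3

(0, 0, R5, (0, 2))
(0, 0, R5, (0, 3))
(1, 0, R2, (0, 1))
(1, 0, R2, (0, 2))
(1, 0, R2, (0, 3))
(1, 0, R2, (1, 2))
(2, 0, R3, (1, 2))
(2, 0, R4, (0, 1))
(2, 0, R7, (1,))
(2, 1, R3, (1, 2))
(2, 2, R3, (1, 2))
(2, 3, R3, (1, 2))
(3, 0, R2, (2, 3))
(3, 0, R7, (1,))
(4, 0, R2, (1, 2))
(4, 0, R3, (2, 3))
(4, 1, R3, (2, 3))
(4, 2, R3, (2, 3))
(4, 3, R3, (2, 3))
(5, 0, R1, (0, 3))
(5, 0, R8, (0, 2))
(5, 0, R8, (0, 3))
(6, 0, R1, (2, 3))
(6, 3, R6, (0, 2))
(6, 3, R6, (0, 3))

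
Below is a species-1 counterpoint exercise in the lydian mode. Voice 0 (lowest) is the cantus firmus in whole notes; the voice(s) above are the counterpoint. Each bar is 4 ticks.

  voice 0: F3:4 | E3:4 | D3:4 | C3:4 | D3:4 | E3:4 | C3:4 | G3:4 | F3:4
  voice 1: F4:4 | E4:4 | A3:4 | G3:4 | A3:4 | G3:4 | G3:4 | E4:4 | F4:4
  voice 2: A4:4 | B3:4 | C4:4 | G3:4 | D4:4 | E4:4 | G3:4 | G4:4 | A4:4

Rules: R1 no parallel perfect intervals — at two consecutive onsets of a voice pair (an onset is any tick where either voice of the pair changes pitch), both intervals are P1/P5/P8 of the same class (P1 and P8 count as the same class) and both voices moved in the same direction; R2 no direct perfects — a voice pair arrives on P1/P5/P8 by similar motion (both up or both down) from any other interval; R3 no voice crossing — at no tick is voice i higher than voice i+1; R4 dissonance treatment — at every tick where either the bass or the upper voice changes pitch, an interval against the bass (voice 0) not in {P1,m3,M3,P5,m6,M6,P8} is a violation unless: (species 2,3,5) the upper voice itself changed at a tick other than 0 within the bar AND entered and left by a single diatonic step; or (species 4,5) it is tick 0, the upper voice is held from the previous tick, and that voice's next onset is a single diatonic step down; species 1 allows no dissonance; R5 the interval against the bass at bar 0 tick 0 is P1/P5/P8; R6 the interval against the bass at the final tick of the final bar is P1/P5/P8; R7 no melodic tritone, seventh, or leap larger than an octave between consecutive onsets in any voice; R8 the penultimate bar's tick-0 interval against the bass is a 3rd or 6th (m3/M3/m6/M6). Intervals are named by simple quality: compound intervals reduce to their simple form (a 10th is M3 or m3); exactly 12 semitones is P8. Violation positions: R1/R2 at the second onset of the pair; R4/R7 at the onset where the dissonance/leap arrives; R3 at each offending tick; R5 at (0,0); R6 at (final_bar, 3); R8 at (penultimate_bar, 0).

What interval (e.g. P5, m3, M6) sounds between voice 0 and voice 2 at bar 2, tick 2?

voice 0=D3 voice 2=C4 -> m7

m7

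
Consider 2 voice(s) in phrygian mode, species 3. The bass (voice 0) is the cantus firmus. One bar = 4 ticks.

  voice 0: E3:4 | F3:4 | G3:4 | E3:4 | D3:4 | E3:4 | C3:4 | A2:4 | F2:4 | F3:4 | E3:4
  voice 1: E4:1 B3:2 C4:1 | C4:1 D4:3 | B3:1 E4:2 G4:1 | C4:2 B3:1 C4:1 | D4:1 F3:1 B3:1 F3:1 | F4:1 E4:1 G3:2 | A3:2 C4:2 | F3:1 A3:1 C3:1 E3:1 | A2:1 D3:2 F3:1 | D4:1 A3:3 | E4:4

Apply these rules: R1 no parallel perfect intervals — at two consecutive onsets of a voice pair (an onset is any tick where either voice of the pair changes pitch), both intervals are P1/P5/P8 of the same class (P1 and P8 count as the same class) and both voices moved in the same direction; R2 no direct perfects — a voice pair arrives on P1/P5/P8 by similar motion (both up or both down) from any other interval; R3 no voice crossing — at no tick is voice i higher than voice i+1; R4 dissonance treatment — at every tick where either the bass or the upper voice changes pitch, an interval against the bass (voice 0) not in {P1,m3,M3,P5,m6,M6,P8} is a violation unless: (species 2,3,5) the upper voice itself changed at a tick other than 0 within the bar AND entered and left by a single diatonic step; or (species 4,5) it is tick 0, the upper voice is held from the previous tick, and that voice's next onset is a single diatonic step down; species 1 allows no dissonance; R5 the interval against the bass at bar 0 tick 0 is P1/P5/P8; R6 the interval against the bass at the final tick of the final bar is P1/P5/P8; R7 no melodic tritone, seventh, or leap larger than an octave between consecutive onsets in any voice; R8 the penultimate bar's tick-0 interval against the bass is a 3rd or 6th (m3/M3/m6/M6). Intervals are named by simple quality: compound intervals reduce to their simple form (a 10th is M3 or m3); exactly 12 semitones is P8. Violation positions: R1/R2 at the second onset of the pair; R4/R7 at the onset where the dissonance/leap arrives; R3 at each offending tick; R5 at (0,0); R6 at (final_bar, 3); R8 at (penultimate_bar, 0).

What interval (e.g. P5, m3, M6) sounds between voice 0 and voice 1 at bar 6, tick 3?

voice 0=C3 voice 1=C4 -> P8

P8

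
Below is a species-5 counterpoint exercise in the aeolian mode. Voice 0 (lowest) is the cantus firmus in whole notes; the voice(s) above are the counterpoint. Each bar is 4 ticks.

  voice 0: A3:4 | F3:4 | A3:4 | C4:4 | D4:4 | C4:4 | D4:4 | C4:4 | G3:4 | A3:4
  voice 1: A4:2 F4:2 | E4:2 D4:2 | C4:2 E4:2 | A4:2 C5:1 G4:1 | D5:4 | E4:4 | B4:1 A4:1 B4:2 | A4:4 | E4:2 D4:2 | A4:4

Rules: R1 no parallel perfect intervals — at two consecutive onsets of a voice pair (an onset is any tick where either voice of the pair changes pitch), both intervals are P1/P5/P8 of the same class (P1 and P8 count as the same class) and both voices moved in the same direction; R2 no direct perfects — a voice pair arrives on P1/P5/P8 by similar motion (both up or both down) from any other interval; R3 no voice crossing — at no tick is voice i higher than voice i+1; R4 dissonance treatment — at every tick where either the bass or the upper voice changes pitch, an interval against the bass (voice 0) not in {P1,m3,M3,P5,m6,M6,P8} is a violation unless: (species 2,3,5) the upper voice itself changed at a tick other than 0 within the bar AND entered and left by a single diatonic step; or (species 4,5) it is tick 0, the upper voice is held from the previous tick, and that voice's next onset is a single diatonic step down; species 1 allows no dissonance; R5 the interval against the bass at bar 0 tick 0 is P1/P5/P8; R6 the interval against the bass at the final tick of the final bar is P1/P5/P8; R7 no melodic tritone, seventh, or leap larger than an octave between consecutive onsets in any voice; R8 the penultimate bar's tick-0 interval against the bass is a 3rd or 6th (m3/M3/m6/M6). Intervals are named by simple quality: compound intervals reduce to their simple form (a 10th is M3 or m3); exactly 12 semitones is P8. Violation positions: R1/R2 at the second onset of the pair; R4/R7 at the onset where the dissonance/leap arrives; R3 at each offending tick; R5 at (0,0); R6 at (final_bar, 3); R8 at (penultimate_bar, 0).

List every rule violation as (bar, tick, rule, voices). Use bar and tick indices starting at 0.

(1, 0, R4, (0, 1))
(4, 0, R2, (0, 1))
(5, 0, R7, (1,))
(9, 0, R2, (0, 1))

bar 0: v0=A3 v1=A4 downbeat P8
bar 1: v0=F3 v1=E4 downbeat M7
bar 2: v0=A3 v1=C4 downbeat m3
bar 3: v0=C4 v1=A4 downbeat M6
bar 4: v0=D4 v1=D5 downbeat P8
bar 5: v0=C4 v1=E4 downbeat M3
bar 6: v0=D4 v1=B4 downbeat M6
bar 7: v0=C4 v1=A4 downbeat M6
bar 8: v0=G3 v1=E4 downbeat M6
bar 9: v0=A3 v1=A4 downbeat P8
  -> R4 @ bar 1 tick 0 v(0, 1): F3/E4 M7 untreated
  -> R2 @ bar 4 tick 0 v(0, 1): C4/G4 P5 -> D4/D5 P8 similar
  -> R7 @ bar 5 tick 0 v(1,): D5->E4 leap 10st
  -> R2 @ bar 9 tick 0 v(0, 1): G3/D4 P5 -> A3/A4 P8 similar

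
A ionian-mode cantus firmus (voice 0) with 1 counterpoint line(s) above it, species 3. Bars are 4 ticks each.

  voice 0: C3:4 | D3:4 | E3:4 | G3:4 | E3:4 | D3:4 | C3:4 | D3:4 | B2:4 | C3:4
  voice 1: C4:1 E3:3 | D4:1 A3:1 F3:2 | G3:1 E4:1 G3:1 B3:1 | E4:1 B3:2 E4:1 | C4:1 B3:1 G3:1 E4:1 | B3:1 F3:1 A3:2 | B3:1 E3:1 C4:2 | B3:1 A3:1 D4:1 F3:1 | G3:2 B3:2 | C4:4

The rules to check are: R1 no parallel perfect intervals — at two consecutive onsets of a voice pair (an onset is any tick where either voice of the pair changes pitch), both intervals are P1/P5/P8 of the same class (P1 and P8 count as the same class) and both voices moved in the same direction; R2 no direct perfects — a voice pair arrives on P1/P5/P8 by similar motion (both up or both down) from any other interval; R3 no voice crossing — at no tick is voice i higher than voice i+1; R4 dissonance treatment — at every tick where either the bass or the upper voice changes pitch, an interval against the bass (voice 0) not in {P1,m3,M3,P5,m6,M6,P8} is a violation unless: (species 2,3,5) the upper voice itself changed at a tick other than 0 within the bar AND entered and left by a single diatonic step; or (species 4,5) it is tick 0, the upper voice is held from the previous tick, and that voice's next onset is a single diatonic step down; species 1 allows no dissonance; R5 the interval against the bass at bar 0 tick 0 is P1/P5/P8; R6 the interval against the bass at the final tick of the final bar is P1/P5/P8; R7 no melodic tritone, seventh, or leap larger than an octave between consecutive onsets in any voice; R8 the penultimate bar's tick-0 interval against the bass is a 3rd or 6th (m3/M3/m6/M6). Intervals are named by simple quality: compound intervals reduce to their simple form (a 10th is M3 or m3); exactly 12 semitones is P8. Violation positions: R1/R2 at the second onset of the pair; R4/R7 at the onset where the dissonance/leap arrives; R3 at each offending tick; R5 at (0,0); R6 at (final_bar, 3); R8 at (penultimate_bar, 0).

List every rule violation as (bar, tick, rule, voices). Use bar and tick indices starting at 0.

(1, 0, R2, (0, 1))
(1, 0, R7, (1,))
(5, 1, R7, (1,))
(6, 0, R4, (0, 1))
(9, 0, R1, (0, 1))

bar 0: v0=C3 v1=C4 downbeat P8
bar 1: v0=D3 v1=D4 downbeat P8
bar 2: v0=E3 v1=G3 downbeat m3
bar 3: v0=G3 v1=E4 downbeat M6
bar 4: v0=E3 v1=C4 downbeat m6
bar 5: v0=D3 v1=B3 downbeat M6
bar 6: v0=C3 v1=B3 downbeat M7
bar 7: v0=D3 v1=B3 downbeat M6
bar 8: v0=B2 v1=G3 downbeat m6
bar 9: v0=C3 v1=C4 downbeat P8
  -> R2 @ bar 1 tick 0 v(0, 1): C3/E3 M3 -> D3/D4 P8 similar
  -> R7 @ bar 1 tick 0 v(1,): E3->D4 leap 10st
  -> R7 @ bar 5 tick 1 v(1,): B3->F3 leap 6st
  -> R4 @ bar 6 tick 0 v(0, 1): C3/B3 M7 untreated
  -> R1 @ bar 9 tick 0 v(0, 1): B2/B3 P8 -> C3/C4 P8 similar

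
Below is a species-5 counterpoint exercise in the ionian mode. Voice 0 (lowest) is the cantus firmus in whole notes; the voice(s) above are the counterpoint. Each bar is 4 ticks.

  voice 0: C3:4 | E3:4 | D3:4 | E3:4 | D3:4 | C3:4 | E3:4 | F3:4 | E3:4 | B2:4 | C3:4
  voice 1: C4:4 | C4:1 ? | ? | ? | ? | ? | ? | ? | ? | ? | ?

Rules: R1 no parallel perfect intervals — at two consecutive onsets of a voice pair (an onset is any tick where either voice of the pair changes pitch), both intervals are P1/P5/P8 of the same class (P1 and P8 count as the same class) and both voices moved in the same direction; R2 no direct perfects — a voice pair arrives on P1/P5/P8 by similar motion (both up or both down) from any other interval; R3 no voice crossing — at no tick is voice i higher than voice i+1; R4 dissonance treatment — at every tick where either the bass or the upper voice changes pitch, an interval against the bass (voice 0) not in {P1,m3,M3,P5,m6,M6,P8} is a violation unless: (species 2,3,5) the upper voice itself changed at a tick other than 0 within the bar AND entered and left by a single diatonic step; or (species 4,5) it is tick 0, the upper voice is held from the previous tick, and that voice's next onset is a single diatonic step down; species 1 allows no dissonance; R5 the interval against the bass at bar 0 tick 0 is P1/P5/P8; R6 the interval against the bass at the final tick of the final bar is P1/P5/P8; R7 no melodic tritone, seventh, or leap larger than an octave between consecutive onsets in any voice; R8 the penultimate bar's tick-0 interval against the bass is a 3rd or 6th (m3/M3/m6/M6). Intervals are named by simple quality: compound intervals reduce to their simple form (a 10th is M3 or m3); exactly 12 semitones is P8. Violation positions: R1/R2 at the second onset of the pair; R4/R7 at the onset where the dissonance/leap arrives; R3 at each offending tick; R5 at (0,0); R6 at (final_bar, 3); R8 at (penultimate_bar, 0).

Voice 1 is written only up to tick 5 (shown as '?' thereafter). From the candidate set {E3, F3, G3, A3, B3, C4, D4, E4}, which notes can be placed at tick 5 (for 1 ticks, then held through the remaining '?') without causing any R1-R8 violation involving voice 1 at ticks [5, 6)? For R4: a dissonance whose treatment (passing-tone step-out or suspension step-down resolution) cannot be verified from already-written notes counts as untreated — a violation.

{B3, C4, E3, E4, G3}

E3: legal
F3: violates R4
G3: legal
A3: violates R4
B3: legal
C4: legal
D4: violates R4
E4: legal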